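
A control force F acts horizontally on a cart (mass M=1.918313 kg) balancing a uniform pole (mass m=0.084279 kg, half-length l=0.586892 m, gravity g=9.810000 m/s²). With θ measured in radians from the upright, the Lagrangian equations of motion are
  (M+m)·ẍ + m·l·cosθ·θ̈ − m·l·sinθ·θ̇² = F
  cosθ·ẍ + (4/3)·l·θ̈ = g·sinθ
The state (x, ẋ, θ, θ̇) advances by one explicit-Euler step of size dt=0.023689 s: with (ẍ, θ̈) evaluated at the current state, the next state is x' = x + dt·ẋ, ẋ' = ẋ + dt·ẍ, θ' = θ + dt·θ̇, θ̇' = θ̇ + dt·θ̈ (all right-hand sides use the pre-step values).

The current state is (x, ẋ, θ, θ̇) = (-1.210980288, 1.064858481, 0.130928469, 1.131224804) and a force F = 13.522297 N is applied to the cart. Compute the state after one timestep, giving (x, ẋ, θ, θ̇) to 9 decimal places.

(-1.185754855, 1.229058777, 0.157726053, 0.961957592)

sinθ=0.130554721, cosθ=0.991441105
temp = (F + m·l·θ̇²·sinθ)/(M+m) = (13.522297 + 0.008263575)/2.002592 = 6.756523833
θ̈ = (g·sinθ − cosθ·temp)/(l·(4/3 − m·cos²θ/(M+m))) = -7.145392885
ẍ = temp − m·l·θ̈·cosθ/(M+m) = 6.931499686
Euler: x'=-1.210980288+0.023689·1.064858481=-1.185754855, ẋ'=1.064858481+0.023689·6.931499686=1.229058777
       θ'=0.130928469+0.023689·1.131224804=0.157726053, θ̇'=1.131224804+0.023689·-7.145392885=0.961957592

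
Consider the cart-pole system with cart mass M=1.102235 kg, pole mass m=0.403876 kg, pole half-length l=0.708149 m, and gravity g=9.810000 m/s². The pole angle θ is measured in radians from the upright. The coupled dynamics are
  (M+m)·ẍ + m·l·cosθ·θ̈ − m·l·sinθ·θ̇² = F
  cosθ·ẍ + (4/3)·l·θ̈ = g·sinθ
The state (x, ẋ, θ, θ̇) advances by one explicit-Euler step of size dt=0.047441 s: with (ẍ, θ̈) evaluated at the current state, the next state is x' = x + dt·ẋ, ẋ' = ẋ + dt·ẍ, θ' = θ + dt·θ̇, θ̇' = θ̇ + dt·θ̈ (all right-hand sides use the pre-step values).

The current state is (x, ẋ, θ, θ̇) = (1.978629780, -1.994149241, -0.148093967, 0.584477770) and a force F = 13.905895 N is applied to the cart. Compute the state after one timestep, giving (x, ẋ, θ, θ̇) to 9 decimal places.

(1.884025346, -1.432403975, -0.120365757, -0.076683068)

sinθ=-0.147553232, cosθ=0.989054116
temp = (F + m·l·θ̇²·sinθ)/(M+m) = (13.905895 + -0.014416420)/1.506111 = 9.223409550
θ̈ = (g·sinθ − cosθ·temp)/(l·(4/3 − m·cos²θ/(M+m))) = -13.936486121
ẍ = temp − m·l·θ̈·cosθ/(M+m) = 11.840923791
Euler: x'=1.978629780+0.047441·-1.994149241=1.884025346, ẋ'=-1.994149241+0.047441·11.840923791=-1.432403975
       θ'=-0.148093967+0.047441·0.584477770=-0.120365757, θ̇'=0.584477770+0.047441·-13.936486121=-0.076683068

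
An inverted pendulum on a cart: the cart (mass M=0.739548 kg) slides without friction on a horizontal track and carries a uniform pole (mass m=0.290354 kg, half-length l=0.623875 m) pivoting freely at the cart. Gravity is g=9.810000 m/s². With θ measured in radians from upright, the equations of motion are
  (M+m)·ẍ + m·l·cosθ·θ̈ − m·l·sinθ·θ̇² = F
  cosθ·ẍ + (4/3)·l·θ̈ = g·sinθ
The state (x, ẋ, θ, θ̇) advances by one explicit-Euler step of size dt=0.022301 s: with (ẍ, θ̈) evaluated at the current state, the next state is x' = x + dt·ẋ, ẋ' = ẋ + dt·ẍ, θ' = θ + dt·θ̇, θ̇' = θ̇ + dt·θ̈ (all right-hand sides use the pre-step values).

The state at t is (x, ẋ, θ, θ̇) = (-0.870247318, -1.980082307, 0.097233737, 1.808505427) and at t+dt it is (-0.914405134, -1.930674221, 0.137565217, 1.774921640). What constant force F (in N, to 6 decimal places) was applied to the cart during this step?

F = 1.952738 N

ẍ = (ẋ'−ẋ)/dt = (-1.930674221−-1.980082307)/0.022301 = 2.215510
θ̈ = (θ̇'−θ̇)/dt = (1.774921640−1.808505427)/0.022301 = -1.505932
sinθ=0.097081, cosθ=0.995277
F = (M+m)·ẍ + m·l·cosθ·θ̈ − m·l·sinθ·θ̇² = 2.281758 + -0.271503 − 0.057517 = 1.952738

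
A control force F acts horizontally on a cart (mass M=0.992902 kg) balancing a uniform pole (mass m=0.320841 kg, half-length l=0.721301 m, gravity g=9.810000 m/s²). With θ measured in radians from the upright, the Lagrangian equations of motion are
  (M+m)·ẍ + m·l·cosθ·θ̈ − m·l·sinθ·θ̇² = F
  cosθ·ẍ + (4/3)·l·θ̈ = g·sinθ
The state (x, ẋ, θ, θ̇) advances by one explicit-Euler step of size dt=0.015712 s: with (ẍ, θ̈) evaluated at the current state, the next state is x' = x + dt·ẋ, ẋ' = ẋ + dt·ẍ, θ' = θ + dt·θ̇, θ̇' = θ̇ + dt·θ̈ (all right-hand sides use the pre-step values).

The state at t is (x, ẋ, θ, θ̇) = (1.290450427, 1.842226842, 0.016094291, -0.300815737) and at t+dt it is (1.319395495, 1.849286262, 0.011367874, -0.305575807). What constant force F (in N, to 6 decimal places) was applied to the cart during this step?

ẍ = (ẋ'−ẋ)/dt = (1.849286262−1.842226842)/0.015712 = 0.449301
θ̈ = (θ̇'−θ̇)/dt = (-0.305575807−-0.300815737)/0.015712 = -0.302958
sinθ=0.016094, cosθ=0.999870
F = (M+m)·ẍ + m·l·cosθ·θ̈ − m·l·sinθ·θ̇² = 0.590266 + -0.070102 − 0.000337 = 0.519827

F = 0.519827 N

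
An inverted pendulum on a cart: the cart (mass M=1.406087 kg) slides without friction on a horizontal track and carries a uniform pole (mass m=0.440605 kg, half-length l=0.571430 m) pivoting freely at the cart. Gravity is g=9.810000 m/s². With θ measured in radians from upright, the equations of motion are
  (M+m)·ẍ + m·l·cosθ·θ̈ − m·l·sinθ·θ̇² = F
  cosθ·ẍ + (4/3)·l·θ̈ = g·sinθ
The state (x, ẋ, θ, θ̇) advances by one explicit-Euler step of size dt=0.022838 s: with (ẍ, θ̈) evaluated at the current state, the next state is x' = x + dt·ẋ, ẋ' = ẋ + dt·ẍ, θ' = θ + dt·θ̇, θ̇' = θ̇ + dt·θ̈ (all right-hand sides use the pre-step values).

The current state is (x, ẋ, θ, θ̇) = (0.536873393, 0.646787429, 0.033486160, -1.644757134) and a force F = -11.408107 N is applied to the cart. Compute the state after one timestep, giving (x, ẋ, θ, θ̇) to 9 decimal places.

sinθ=0.033479902, cosθ=0.999439391
temp = (F + m·l·θ̇²·sinθ)/(M+m) = (-11.408107 + 0.022803431)/1.846692 = -6.165242265
θ̈ = (g·sinθ − cosθ·temp)/(l·(4/3 − m·cos²θ/(M+m))) = 10.372389986
ẍ = temp − m·l·θ̈·cosθ/(M+m) = -7.578603873
Euler: x'=0.536873393+0.022838·0.646787429=0.551644724, ẋ'=0.646787429+0.022838·-7.578603873=0.473707274
       θ'=0.033486160+0.022838·-1.644757134=-0.004076803, θ̇'=-1.644757134+0.022838·10.372389986=-1.407872492

(0.551644724, 0.473707274, -0.004076803, -1.407872492)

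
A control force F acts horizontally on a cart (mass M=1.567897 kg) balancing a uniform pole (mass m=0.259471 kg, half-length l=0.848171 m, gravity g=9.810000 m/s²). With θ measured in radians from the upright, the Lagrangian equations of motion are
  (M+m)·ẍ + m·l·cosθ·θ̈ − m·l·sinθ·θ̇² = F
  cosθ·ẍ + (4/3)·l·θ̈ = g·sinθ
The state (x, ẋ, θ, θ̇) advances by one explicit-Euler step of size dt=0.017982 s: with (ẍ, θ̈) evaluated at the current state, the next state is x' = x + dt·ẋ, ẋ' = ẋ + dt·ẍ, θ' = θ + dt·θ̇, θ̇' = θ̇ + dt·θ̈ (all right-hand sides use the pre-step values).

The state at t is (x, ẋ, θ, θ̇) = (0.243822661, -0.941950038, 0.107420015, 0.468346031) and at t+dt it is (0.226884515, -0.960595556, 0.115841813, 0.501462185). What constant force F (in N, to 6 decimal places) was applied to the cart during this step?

ẍ = (ẋ'−ẋ)/dt = (-0.960595556−-0.941950038)/0.017982 = -1.036899
θ̈ = (θ̇'−θ̇)/dt = (0.501462185−0.468346031)/0.017982 = 1.841628
sinθ=0.107214, cosθ=0.994236
F = (M+m)·ẍ + m·l·cosθ·θ̈ − m·l·sinθ·θ̇² = -1.894796 + 0.402962 − 0.005176 = -1.497010

F = -1.497010 N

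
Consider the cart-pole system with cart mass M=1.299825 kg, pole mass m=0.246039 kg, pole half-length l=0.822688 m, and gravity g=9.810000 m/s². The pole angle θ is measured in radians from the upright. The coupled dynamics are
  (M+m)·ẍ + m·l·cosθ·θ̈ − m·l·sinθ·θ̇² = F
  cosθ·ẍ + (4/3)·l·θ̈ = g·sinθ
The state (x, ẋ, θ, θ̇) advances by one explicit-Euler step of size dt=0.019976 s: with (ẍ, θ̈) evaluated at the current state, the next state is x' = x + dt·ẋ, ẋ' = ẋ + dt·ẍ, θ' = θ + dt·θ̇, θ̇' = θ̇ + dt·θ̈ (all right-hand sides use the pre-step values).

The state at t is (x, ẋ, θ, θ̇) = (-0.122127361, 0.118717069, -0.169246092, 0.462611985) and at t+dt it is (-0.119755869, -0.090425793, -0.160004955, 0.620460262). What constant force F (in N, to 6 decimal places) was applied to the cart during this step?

F = -14.600850 N

ẍ = (ẋ'−ẋ)/dt = (-0.090425793−0.118717069)/0.019976 = -10.469707
θ̈ = (θ̇'−θ̇)/dt = (0.620460262−0.462611985)/0.019976 = 7.901896
sinθ=-0.168439, cosθ=0.985712
F = (M+m)·ẍ + m·l·cosθ·θ̈ − m·l·sinθ·θ̇² = -16.184743 + 1.576596 − -0.007297 = -14.600850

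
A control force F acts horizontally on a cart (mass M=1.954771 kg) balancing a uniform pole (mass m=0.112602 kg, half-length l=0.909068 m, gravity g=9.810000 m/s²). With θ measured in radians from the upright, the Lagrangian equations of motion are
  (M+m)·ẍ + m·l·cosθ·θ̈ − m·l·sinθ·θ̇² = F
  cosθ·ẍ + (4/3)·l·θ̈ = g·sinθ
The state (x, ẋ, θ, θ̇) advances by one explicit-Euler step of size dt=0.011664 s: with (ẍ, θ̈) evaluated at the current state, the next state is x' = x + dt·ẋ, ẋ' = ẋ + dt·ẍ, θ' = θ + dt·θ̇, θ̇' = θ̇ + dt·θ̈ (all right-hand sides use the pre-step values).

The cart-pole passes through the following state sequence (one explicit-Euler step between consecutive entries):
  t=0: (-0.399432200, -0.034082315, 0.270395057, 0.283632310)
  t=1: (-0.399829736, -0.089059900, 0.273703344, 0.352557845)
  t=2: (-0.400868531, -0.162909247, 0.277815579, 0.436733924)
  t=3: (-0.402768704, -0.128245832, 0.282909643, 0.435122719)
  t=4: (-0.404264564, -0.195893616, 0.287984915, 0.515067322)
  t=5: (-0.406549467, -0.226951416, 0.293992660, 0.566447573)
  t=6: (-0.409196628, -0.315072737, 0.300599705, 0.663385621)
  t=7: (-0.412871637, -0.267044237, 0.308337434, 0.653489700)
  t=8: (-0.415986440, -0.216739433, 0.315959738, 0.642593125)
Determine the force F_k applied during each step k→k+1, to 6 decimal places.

F_0 = -9.163732 N
F_1 = -12.381558 N
F_2 = 6.124927 N
F_3 = -11.321867 N
F_4 = -5.080177 N
F_5 = -14.814261 N
F_6 = 8.416469 N
F_7 = 8.811836 N

step 0→1:
  ẍ = (ẋ'−ẋ)/dt = (-0.089059900−-0.034082315)/0.011664 = -4.713442
  θ̈ = (θ̇'−θ̇)/dt = (0.352557845−0.283632310)/0.011664 = 5.909254
  sinθ=0.267112, cosθ=0.963665
  F = (M+m)·ẍ + m·l·cosθ·θ̈ − m·l·sinθ·θ̇² = -9.744442 + 0.582910 − 0.002200 = -9.163732
step 1→2:
  ẍ = (ẋ'−ẋ)/dt = (-0.162909247−-0.089059900)/0.011664 = -6.331391
  θ̈ = (θ̇'−θ̇)/dt = (0.436733924−0.352557845)/0.011664 = 7.216742
  sinθ=0.270299, cosθ=0.962776
  F = (M+m)·ẍ + m·l·cosθ·θ̈ − m·l·sinθ·θ̇² = -13.089347 + 0.711228 − 0.003439 = -12.381558
step 2→3:
  ẍ = (ẋ'−ẋ)/dt = (-0.128245832−-0.162909247)/0.011664 = 2.971829
  θ̈ = (θ̇'−θ̇)/dt = (0.435122719−0.436733924)/0.011664 = -0.138135
  sinθ=0.274256, cosθ=0.961657
  F = (M+m)·ẍ + m·l·cosθ·θ̈ − m·l·sinθ·θ̇² = 6.143879 + -0.013598 − 0.005355 = 6.124927
step 3→4:
  ẍ = (ẋ'−ẋ)/dt = (-0.195893616−-0.128245832)/0.011664 = -5.799707
  θ̈ = (θ̇'−θ̇)/dt = (0.515067322−0.435122719)/0.011664 = 6.853961
  sinθ=0.279151, cosθ=0.960247
  F = (M+m)·ẍ + m·l·cosθ·θ̈ − m·l·sinθ·θ̇² = -11.990158 + 0.673701 − 0.005410 = -11.321867
step 4→5:
  ẍ = (ẋ'−ẋ)/dt = (-0.226951416−-0.195893616)/0.011664 = -2.662706
  θ̈ = (θ̇'−θ̇)/dt = (0.566447573−0.515067322)/0.011664 = 4.405028
  sinθ=0.284021, cosθ=0.958818
  F = (M+m)·ẍ + m·l·cosθ·θ̈ − m·l·sinθ·θ̇² = -5.504806 + 0.432342 − 0.007713 = -5.080177
step 5→6:
  ẍ = (ẋ'−ẋ)/dt = (-0.315072737−-0.226951416)/0.011664 = -7.554983
  θ̈ = (θ̇'−θ̇)/dt = (0.663385621−0.566447573)/0.011664 = 8.310875
  sinθ=0.289776, cosθ=0.957095
  F = (M+m)·ẍ + m·l·cosθ·θ̈ − m·l·sinθ·θ̇² = -15.618968 + 0.814224 − 0.009518 = -14.814261
step 6→7:
  ẍ = (ẋ'−ẋ)/dt = (-0.267044237−-0.315072737)/0.011664 = 4.117670
  θ̈ = (θ̇'−θ̇)/dt = (0.653489700−0.663385621)/0.011664 = -0.848416
  sinθ=0.296093, cosθ=0.955159
  F = (M+m)·ẍ + m·l·cosθ·θ̈ − m·l·sinθ·θ̇² = 8.512759 + -0.082952 − 0.013338 = 8.416469
step 7→8:
  ẍ = (ẋ'−ẋ)/dt = (-0.216739433−-0.267044237)/0.011664 = 4.312826
  θ̈ = (θ̇'−θ̇)/dt = (0.642593125−0.653489700)/0.011664 = -0.934206
  sinθ=0.303475, cosθ=0.952839
  F = (M+m)·ẍ + m·l·cosθ·θ̈ − m·l·sinθ·θ̇² = 8.916220 + -0.091118 − 0.013266 = 8.811836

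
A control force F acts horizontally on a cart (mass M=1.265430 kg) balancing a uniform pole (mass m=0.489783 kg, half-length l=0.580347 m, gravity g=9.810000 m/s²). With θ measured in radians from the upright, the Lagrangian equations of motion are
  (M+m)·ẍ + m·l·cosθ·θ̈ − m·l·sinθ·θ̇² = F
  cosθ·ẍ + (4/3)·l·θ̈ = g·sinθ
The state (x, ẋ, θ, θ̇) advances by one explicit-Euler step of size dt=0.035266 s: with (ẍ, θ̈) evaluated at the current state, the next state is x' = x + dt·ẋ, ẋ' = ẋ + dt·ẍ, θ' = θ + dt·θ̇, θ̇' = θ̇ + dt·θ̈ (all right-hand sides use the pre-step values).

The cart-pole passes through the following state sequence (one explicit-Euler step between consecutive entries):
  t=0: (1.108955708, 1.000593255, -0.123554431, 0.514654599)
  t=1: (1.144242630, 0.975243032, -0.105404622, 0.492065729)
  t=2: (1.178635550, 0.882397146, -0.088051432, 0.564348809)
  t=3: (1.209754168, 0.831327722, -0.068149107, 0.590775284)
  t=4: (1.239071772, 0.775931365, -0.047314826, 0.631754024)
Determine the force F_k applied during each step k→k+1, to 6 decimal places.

F_0 = -1.433098 N
F_1 = -4.034394 N
F_2 = -2.321627 N
F_3 = -2.420837 N

step 0→1:
  ẍ = (ẋ'−ẋ)/dt = (0.975243032−1.000593255)/0.035266 = -0.718829
  θ̈ = (θ̇'−θ̇)/dt = (0.492065729−0.514654599)/0.035266 = -0.640528
  sinθ=-0.123240, cosθ=0.992377
  F = (M+m)·ẍ + m·l·cosθ·θ̈ − m·l·sinθ·θ̇² = -1.261698 + -0.180678 − -0.009278 = -1.433098
step 1→2:
  ẍ = (ẋ'−ẋ)/dt = (0.882397146−0.975243032)/0.035266 = -2.632731
  θ̈ = (θ̇'−θ̇)/dt = (0.564348809−0.492065729)/0.035266 = 2.049653
  sinθ=-0.105210, cosθ=0.994450
  F = (M+m)·ẍ + m·l·cosθ·θ̈ − m·l·sinθ·θ̇² = -4.621003 + 0.579368 − -0.007241 = -4.034394
step 2→3:
  ẍ = (ẋ'−ẋ)/dt = (0.831327722−0.882397146)/0.035266 = -1.448121
  θ̈ = (θ̇'−θ̇)/dt = (0.590775284−0.564348809)/0.035266 = 0.749347
  sinθ=-0.087938, cosθ=0.996126
  F = (M+m)·ẍ + m·l·cosθ·θ̈ − m·l·sinθ·θ̇² = -2.541760 + 0.212172 − -0.007961 = -2.321627
step 3→4:
  ẍ = (ẋ'−ẋ)/dt = (0.775931365−0.831327722)/0.035266 = -1.570815
  θ̈ = (θ̇'−θ̇)/dt = (0.631754024−0.590775284)/0.035266 = 1.161990
  sinθ=-0.068096, cosθ=0.997679
  F = (M+m)·ẍ + m·l·cosθ·θ̈ − m·l·sinθ·θ̇² = -2.757115 + 0.329522 − -0.006756 = -2.420837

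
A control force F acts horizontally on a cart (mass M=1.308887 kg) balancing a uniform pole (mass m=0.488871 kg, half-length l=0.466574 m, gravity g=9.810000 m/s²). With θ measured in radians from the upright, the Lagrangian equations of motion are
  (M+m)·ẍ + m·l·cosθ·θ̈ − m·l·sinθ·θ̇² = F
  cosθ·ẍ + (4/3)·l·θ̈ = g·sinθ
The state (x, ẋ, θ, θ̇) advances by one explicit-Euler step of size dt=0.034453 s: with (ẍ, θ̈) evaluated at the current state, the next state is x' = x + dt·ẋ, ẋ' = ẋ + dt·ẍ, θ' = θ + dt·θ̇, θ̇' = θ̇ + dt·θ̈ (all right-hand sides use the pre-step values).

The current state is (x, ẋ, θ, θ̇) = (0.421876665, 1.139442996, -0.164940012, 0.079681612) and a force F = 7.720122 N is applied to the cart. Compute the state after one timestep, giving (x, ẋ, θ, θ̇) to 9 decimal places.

sinθ=-0.164193157, cosθ=0.986428207
temp = (F + m·l·θ̇²·sinθ)/(M+m) = (7.720122 + -0.000237786)/1.797758 = 4.294173195
θ̈ = (g·sinθ − cosθ·temp)/(l·(4/3 − m·cos²θ/(M+m))) = -11.725102236
ẍ = temp − m·l·θ̈·cosθ/(M+m) = 5.761631261
Euler: x'=0.421876665+0.034453·1.139442996=0.461133895, ẋ'=1.139442996+0.034453·5.761631261=1.337948478
       θ'=-0.164940012+0.034453·0.079681612=-0.162194741, θ̇'=0.079681612+0.034453·-11.725102236=-0.324283335

(0.461133895, 1.337948478, -0.162194741, -0.324283335)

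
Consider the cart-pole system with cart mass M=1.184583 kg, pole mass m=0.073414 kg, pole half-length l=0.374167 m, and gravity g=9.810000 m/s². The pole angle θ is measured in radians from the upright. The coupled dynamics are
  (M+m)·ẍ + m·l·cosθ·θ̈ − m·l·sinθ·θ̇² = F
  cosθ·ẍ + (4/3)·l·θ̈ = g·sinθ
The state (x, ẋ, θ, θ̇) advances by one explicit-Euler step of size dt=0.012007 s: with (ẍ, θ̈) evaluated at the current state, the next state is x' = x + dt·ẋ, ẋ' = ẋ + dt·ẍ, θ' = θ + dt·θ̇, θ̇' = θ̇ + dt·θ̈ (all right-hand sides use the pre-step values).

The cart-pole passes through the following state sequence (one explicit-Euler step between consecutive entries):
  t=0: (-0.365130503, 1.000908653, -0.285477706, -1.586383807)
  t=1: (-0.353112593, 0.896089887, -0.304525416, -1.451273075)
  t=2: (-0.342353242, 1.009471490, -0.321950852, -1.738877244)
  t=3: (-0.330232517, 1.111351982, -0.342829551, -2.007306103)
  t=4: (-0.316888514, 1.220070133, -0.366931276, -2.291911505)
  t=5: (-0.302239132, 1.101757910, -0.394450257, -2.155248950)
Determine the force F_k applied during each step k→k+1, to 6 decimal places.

F_0 = -10.666010 N
F_1 = 11.268866 N
F_2 = 10.117953 N
F_3 = 10.814602 N
F_4 = -12.052201 N

step 0→1:
  ẍ = (ẋ'−ẋ)/dt = (0.896089887−1.000908653)/0.012007 = -8.729805
  θ̈ = (θ̇'−θ̇)/dt = (-1.451273075−-1.586383807)/0.012007 = 11.252664
  sinθ=-0.281616, cosθ=0.959527
  F = (M+m)·ẍ + m·l·cosθ·θ̈ − m·l·sinθ·θ̇² = -10.982068 + 0.296590 − -0.019468 = -10.666010
step 1→2:
  ẍ = (ẋ'−ẋ)/dt = (1.009471490−0.896089887)/0.012007 = 9.442959
  θ̈ = (θ̇'−θ̇)/dt = (-1.738877244−-1.451273075)/0.012007 = -23.953041
  sinθ=-0.299840, cosθ=0.953989
  F = (M+m)·ẍ + m·l·cosθ·θ̈ − m·l·sinθ·θ̇² = 11.879214 + -0.627695 − -0.017347 = 11.268866
step 2→3:
  ẍ = (ẋ'−ẋ)/dt = (1.111351982−1.009471490)/0.012007 = 8.485091
  θ̈ = (θ̇'−θ̇)/dt = (-2.007306103−-1.738877244)/0.012007 = -22.356031
  sinθ=-0.316418, cosθ=0.948620
  F = (M+m)·ẍ + m·l·cosθ·θ̈ − m·l·sinθ·θ̇² = 10.674219 + -0.582547 − -0.026281 = 10.117953
step 3→4:
  ẍ = (ẋ'−ẋ)/dt = (1.220070133−1.111351982)/0.012007 = 9.054564
  θ̈ = (θ̇'−θ̇)/dt = (-2.291911505−-2.007306103)/0.012007 = -23.703290
  sinθ=-0.336153, cosθ=0.941807
  F = (M+m)·ẍ + m·l·cosθ·θ̈ − m·l·sinθ·θ̇² = 11.390615 + -0.613218 − -0.037206 = 10.814602
step 4→5:
  ẍ = (ẋ'−ẋ)/dt = (1.101757910−1.220070133)/0.012007 = -9.853604
  θ̈ = (θ̇'−θ̇)/dt = (-2.155248950−-2.291911505)/0.012007 = 11.381907
  sinθ=-0.358753, cosθ=0.933433
  F = (M+m)·ẍ + m·l·cosθ·θ̈ − m·l·sinθ·θ̇² = -12.395804 + 0.291838 − -0.051765 = -12.052201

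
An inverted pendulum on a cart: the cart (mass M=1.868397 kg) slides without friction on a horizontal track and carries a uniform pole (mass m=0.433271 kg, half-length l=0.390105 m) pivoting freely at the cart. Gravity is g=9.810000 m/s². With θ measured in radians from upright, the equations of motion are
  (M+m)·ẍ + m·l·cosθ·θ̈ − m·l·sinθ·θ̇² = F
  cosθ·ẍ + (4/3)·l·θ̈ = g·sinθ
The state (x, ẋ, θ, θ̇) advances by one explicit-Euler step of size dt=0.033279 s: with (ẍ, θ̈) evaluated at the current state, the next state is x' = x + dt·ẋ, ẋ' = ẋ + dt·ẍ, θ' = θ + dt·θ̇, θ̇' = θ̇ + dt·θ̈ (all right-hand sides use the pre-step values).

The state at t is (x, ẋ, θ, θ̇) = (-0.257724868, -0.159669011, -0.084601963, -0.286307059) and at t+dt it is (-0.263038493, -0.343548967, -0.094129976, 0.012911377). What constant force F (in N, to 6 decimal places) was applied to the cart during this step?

F = -11.202208 N

ẍ = (ẋ'−ẋ)/dt = (-0.343548967−-0.159669011)/0.033279 = -5.525405
θ̈ = (θ̇'−θ̇)/dt = (0.012911377−-0.286307059)/0.033279 = 8.991209
sinθ=-0.084501, cosθ=0.996423
F = (M+m)·ẍ + m·l·cosθ·θ̈ − m·l·sinθ·θ̇² = -12.717648 + 1.514269 − -0.001171 = -11.202208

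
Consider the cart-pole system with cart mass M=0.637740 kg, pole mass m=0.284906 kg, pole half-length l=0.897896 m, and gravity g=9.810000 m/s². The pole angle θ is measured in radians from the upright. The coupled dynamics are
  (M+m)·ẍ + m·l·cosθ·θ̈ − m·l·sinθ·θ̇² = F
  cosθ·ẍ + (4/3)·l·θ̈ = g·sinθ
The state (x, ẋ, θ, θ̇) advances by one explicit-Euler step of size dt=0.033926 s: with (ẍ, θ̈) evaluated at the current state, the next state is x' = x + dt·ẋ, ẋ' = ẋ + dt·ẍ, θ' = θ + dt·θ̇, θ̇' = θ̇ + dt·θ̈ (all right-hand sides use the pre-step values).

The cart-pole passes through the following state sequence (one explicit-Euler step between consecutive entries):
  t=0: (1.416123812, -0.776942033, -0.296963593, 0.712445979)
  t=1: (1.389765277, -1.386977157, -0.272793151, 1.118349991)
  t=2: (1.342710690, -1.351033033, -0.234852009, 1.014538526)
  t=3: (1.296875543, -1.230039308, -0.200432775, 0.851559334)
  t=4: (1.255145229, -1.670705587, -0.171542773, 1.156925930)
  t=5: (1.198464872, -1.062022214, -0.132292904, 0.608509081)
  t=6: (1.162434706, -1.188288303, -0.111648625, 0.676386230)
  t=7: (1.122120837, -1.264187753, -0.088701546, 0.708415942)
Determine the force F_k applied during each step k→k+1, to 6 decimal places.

F_0 = -13.625706 N
F_1 = 0.309897 N
F_2 = 2.156603 N
F_3 = -9.690863 N
F_4 = 12.537511 N
F_5 = -2.914068 N
F_6 = -1.811096 N

step 0→1:
  ẍ = (ẋ'−ẋ)/dt = (-1.386977157−-0.776942033)/0.033926 = -17.981345
  θ̈ = (θ̇'−θ̇)/dt = (1.118349991−0.712445979)/0.033926 = 11.964393
  sinθ=-0.292618, cosθ=0.956229
  F = (M+m)·ẍ + m·l·cosθ·θ̈ − m·l·sinθ·θ̇² = -16.590416 + 2.926715 − -0.037996 = -13.625706
step 1→2:
  ẍ = (ẋ'−ẋ)/dt = (-1.351033033−-1.386977157)/0.033926 = 1.059486
  θ̈ = (θ̇'−θ̇)/dt = (1.014538526−1.118349991)/0.033926 = -3.059938
  sinθ=-0.269422, cosθ=0.963022
  F = (M+m)·ẍ + m·l·cosθ·θ̈ − m·l·sinθ·θ̇² = 0.977531 + -0.753835 − -0.086202 = 0.309897
step 2→3:
  ẍ = (ẋ'−ẋ)/dt = (-1.230039308−-1.351033033)/0.033926 = 3.566401
  θ̈ = (θ̇'−θ̇)/dt = (0.851559334−1.014538526)/0.033926 = -4.803961
  sinθ=-0.232699, cosθ=0.972549
  F = (M+m)·ẍ + m·l·cosθ·θ̈ − m·l·sinθ·θ̇² = 3.290526 + -1.195194 − -0.061272 = 2.156603
step 3→4:
  ẍ = (ẋ'−ẋ)/dt = (-1.670705587−-1.230039308)/0.033926 = -12.989043
  θ̈ = (θ̇'−θ̇)/dt = (1.156925930−0.851559334)/0.033926 = 9.000961
  sinθ=-0.199093, cosθ=0.979981
  F = (M+m)·ẍ + m·l·cosθ·θ̈ − m·l·sinθ·θ̇² = -11.984289 + 2.256493 − -0.036933 = -9.690863
step 4→5:
  ẍ = (ẋ'−ẋ)/dt = (-1.062022214−-1.670705587)/0.033926 = 17.941501
  θ̈ = (θ̇'−θ̇)/dt = (0.608509081−1.156925930)/0.033926 = -16.165090
  sinθ=-0.170703, cosθ=0.985323
  F = (M+m)·ẍ + m·l·cosθ·θ̈ − m·l·sinθ·θ̇² = 16.553654 + -4.074593 − -0.058449 = 12.537511
step 5→6:
  ẍ = (ẋ'−ẋ)/dt = (-1.188288303−-1.062022214)/0.033926 = -3.721809
  θ̈ = (θ̇'−θ̇)/dt = (0.676386230−0.608509081)/0.033926 = 2.000741
  sinθ=-0.131907, cosθ=0.991262
  F = (M+m)·ẍ + m·l·cosθ·θ̈ − m·l·sinθ·θ̇² = -3.433912 + 0.507349 − -0.012495 = -2.914068
step 6→7:
  ẍ = (ẋ'−ẋ)/dt = (-1.264187753−-1.188288303)/0.033926 = -2.237206
  θ̈ = (θ̇'−θ̇)/dt = (0.708415942−0.676386230)/0.033926 = 0.944105
  sinθ=-0.111417, cosθ=0.993774
  F = (M+m)·ẍ + m·l·cosθ·θ̈ − m·l·sinθ·θ̇² = -2.064149 + 0.240013 − -0.013040 = -1.811096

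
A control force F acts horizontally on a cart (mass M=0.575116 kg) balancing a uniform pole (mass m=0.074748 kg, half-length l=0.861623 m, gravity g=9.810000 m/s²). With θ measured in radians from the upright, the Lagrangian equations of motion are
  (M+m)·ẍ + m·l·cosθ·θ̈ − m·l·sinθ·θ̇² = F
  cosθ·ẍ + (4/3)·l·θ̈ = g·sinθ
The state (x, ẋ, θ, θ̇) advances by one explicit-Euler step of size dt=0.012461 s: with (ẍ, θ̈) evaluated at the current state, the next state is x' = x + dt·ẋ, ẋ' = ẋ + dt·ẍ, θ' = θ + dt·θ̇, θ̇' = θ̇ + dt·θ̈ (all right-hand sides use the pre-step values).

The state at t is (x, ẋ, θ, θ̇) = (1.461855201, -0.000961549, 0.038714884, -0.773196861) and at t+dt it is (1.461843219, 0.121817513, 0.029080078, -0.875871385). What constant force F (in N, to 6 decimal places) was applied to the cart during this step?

F = 5.871388 N

ẍ = (ẋ'−ẋ)/dt = (0.121817513−-0.000961549)/0.012461 = 9.853067
θ̈ = (θ̇'−θ̇)/dt = (-0.875871385−-0.773196861)/0.012461 = -8.239670
sinθ=0.038705, cosθ=0.999251
F = (M+m)·ẍ + m·l·cosθ·θ̈ − m·l·sinθ·θ̇² = 6.403153 + -0.530275 − 0.001490 = 5.871388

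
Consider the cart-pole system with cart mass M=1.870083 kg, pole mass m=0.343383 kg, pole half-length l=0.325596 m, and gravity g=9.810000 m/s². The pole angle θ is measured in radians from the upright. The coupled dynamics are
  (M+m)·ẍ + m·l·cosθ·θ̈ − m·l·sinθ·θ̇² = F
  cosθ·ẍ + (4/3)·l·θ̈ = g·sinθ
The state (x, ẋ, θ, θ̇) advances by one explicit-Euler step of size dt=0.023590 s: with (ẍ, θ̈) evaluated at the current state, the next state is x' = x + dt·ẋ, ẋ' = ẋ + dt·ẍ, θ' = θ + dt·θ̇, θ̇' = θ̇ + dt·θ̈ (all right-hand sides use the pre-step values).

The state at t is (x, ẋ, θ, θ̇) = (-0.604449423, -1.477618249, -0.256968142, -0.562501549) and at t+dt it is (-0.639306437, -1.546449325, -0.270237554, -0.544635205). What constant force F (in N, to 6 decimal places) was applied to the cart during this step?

ẍ = (ẋ'−ẋ)/dt = (-1.546449325−-1.477618249)/0.023590 = -2.917807
θ̈ = (θ̇'−θ̇)/dt = (-0.544635205−-0.562501549)/0.023590 = 0.757369
sinθ=-0.254149, cosθ=0.967165
F = (M+m)·ẍ + m·l·cosθ·θ̈ − m·l·sinθ·θ̇² = -6.458467 + 0.081897 − -0.008991 = -6.367580

F = -6.367580 N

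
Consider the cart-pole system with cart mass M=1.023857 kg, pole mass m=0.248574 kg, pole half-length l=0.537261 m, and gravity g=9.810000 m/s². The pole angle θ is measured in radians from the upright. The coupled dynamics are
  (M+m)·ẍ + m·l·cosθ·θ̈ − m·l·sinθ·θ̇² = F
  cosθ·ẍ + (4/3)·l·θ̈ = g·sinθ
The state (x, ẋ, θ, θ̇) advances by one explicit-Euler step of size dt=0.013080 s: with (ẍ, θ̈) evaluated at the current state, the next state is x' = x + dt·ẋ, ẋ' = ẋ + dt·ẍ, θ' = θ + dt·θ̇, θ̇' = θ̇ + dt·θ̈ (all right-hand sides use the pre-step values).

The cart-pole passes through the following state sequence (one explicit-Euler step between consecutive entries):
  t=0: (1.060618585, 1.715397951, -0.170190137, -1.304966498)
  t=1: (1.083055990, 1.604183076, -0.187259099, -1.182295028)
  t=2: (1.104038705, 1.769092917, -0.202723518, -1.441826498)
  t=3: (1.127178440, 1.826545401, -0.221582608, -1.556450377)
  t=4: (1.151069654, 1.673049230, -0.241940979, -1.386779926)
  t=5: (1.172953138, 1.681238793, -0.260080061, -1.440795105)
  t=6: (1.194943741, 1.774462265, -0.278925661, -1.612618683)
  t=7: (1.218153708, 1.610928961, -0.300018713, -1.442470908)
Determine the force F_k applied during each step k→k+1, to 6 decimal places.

F_0 = -9.546135 N
F_1 = 13.473753 N
F_2 = 4.498549 N
F_3 = -13.171095 N
F_4 = 0.322779 N
F_5 = 7.444784 N
F_6 = -14.142910 N

step 0→1:
  ẍ = (ẋ'−ẋ)/dt = (1.604183076−1.715397951)/0.013080 = -8.502666
  θ̈ = (θ̇'−θ̇)/dt = (-1.182295028−-1.304966498)/0.013080 = 9.378553
  sinθ=-0.169370, cosθ=0.985553
  F = (M+m)·ẍ + m·l·cosθ·θ̈ − m·l·sinθ·θ̇² = -10.819056 + 1.234402 − -0.038519 = -9.546135
step 1→2:
  ẍ = (ẋ'−ẋ)/dt = (1.769092917−1.604183076)/0.013080 = 12.607786
  θ̈ = (θ̇'−θ̇)/dt = (-1.441826498−-1.182295028)/0.013080 = -19.841855
  sinθ=-0.186167, cosθ=0.982518
  F = (M+m)·ẍ + m·l·cosθ·θ̈ − m·l·sinθ·θ̇² = 16.042538 + -2.603538 − -0.034753 = 13.473753
step 2→3:
  ẍ = (ẋ'−ẋ)/dt = (1.826545401−1.769092917)/0.013080 = 4.392392
  θ̈ = (θ̇'−θ̇)/dt = (-1.556450377−-1.441826498)/0.013080 = -8.763293
  sinθ=-0.201338, cosθ=0.979522
  F = (M+m)·ẍ + m·l·cosθ·θ̈ − m·l·sinθ·θ̇² = 5.589015 + -1.146364 − -0.055897 = 4.498549
step 3→4:
  ẍ = (ẋ'−ẋ)/dt = (1.673049230−1.826545401)/0.013080 = -11.735181
  θ̈ = (θ̇'−θ̇)/dt = (-1.386779926−-1.556450377)/0.013080 = 12.971747
  sinθ=-0.219774, cosθ=0.975551
  F = (M+m)·ẍ + m·l·cosθ·θ̈ − m·l·sinθ·θ̇² = -14.932208 + 1.690010 − -0.071103 = -13.171095
step 4→5:
  ẍ = (ẋ'−ẋ)/dt = (1.681238793−1.673049230)/0.013080 = 0.626113
  θ̈ = (θ̇'−θ̇)/dt = (-1.440795105−-1.386779926)/0.013080 = -4.129601
  sinθ=-0.239588, cosθ=0.970875
  F = (M+m)·ẍ + m·l·cosθ·θ̈ − m·l·sinθ·θ̇² = 0.796686 + -0.535442 − -0.061535 = 0.322779
step 5→6:
  ẍ = (ẋ'−ẋ)/dt = (1.774462265−1.681238793)/0.013080 = 7.127177
  θ̈ = (θ̇'−θ̇)/dt = (-1.612618683−-1.440795105)/0.013080 = -13.136359
  sinθ=-0.257158, cosθ=0.966369
  F = (M+m)·ẍ + m·l·cosθ·θ̈ − m·l·sinθ·θ̇² = 9.068841 + -1.695349 − -0.071293 = 7.444784
step 6→7:
  ẍ = (ẋ'−ẋ)/dt = (1.610928961−1.774462265)/0.013080 = -12.502546
  θ̈ = (θ̇'−θ̇)/dt = (-1.442470908−-1.612618683)/0.013080 = 13.008240
  sinθ=-0.275323, cosθ=0.961352
  F = (M+m)·ẍ + m·l·cosθ·θ̈ − m·l·sinθ·θ̇² = -15.908627 + 1.670098 − -0.095620 = -14.142910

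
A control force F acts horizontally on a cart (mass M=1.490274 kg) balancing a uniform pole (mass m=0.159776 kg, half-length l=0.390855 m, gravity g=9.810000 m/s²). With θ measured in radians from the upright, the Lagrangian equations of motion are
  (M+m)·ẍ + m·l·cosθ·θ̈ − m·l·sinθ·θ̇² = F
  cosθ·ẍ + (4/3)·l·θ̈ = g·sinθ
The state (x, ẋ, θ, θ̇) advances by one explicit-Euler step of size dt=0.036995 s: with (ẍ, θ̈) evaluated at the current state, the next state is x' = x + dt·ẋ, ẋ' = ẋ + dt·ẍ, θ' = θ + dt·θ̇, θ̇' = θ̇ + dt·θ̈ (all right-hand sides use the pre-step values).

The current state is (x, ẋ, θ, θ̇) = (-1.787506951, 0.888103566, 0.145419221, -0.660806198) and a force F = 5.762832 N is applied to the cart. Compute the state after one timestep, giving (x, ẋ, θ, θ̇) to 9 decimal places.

(-1.754651560, 1.023225961, 0.120972696, -0.816438732)

sinθ=0.144907239, cosθ=0.989445245
temp = (F + m·l·θ̇²·sinθ)/(M+m) = (5.762832 + 0.003951532)/1.650050 = 3.494914416
θ̈ = (g·sinθ − cosθ·temp)/(l·(4/3 − m·cos²θ/(M+m))) = -4.206853199
ẍ = temp − m·l·θ̈·cosθ/(M+m) = 3.652450206
Euler: x'=-1.787506951+0.036995·0.888103566=-1.754651560, ẋ'=0.888103566+0.036995·3.652450206=1.023225961
       θ'=0.145419221+0.036995·-0.660806198=0.120972696, θ̇'=-0.660806198+0.036995·-4.206853199=-0.816438732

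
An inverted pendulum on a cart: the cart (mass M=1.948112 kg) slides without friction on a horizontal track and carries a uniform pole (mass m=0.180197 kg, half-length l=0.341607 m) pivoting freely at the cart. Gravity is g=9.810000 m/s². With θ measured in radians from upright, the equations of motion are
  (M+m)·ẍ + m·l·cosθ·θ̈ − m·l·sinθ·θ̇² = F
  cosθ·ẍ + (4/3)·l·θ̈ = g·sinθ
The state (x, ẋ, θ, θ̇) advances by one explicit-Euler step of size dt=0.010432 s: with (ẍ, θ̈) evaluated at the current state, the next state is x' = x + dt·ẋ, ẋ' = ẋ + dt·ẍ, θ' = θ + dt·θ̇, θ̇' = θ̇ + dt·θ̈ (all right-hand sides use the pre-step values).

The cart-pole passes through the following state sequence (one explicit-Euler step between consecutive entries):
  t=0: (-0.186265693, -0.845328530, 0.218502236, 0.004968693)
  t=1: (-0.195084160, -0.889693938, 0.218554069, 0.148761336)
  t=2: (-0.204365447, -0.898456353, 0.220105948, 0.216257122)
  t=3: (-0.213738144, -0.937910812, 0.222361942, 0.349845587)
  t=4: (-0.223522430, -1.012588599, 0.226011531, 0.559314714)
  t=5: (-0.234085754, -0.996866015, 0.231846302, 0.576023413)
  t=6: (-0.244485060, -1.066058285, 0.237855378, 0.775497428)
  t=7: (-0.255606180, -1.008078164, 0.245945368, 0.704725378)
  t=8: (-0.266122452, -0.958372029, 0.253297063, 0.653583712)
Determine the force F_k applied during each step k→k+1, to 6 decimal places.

F_0 = -8.223004 N
F_1 = -1.399179 N
F_2 = -7.280769 N
F_3 = -14.031634 N
F_4 = 3.299451 N
F_5 = -12.975565 N
F_6 = 11.414378 N
F_7 = 9.840778 N

step 0→1:
  ẍ = (ẋ'−ẋ)/dt = (-0.889693938−-0.845328530)/0.010432 = -4.252819
  θ̈ = (θ̇'−θ̇)/dt = (0.148761336−0.004968693)/0.010432 = 13.783804
  sinθ=0.216768, cosθ=0.976223
  F = (M+m)·ẍ + m·l·cosθ·θ̈ − m·l·sinθ·θ̇² = -9.051313 + 0.828309 − 0.000000 = -8.223004
step 1→2:
  ẍ = (ẋ'−ẋ)/dt = (-0.898456353−-0.889693938)/0.010432 = -0.839955
  θ̈ = (θ̇'−θ̇)/dt = (0.216257122−0.148761336)/0.010432 = 6.470071
  sinθ=0.216818, cosθ=0.976212
  F = (M+m)·ẍ + m·l·cosθ·θ̈ − m·l·sinθ·θ̇² = -1.787685 + 0.388801 − 0.000295 = -1.399179
step 2→3:
  ẍ = (ẋ'−ẋ)/dt = (-0.937910812−-0.898456353)/0.010432 = -3.782061
  θ̈ = (θ̇'−θ̇)/dt = (0.349845587−0.216257122)/0.010432 = 12.805643
  sinθ=0.218333, cosθ=0.975874
  F = (M+m)·ẍ + m·l·cosθ·θ̈ − m·l·sinθ·θ̇² = -8.049394 + 0.769254 − 0.000629 = -7.280769
step 3→4:
  ẍ = (ẋ'−ẋ)/dt = (-1.012588599−-0.937910812)/0.010432 = -7.158530
  θ̈ = (θ̇'−θ̇)/dt = (0.559314714−0.349845587)/0.010432 = 20.079479
  sinθ=0.220534, cosθ=0.975379
  F = (M+m)·ẍ + m·l·cosθ·θ̈ − m·l·sinθ·θ̇² = -15.235564 + 1.205592 − 0.001662 = -14.031634
step 4→5:
  ẍ = (ẋ'−ẋ)/dt = (-0.996866015−-1.012588599)/0.010432 = 1.507150
  θ̈ = (θ̇'−θ̇)/dt = (0.576023413−0.559314714)/0.010432 = 1.601677
  sinθ=0.224092, cosθ=0.974568
  F = (M+m)·ẍ + m·l·cosθ·θ̈ − m·l·sinθ·θ̇² = 3.207680 + 0.096086 − 0.004315 = 3.299451
step 5→6:
  ẍ = (ẋ'−ẋ)/dt = (-1.066058285−-0.996866015)/0.010432 = -6.632695
  θ̈ = (θ̇'−θ̇)/dt = (0.775497428−0.576023413)/0.010432 = 19.121359
  sinθ=0.229775, cosθ=0.973244
  F = (M+m)·ẍ + m·l·cosθ·θ̈ − m·l·sinθ·θ̇² = -14.116424 + 1.145552 − 0.004693 = -12.975565
step 6→7:
  ẍ = (ẋ'−ẋ)/dt = (-1.008078164−-1.066058285)/0.010432 = 5.557910
  θ̈ = (θ̇'−θ̇)/dt = (0.704725378−0.775497428)/0.010432 = -6.784131
  sinθ=0.235619, cosθ=0.971846
  F = (M+m)·ẍ + m·l·cosθ·θ̈ − m·l·sinθ·θ̇² = 11.828951 + -0.405850 − 0.008723 = 11.414378
step 7→8:
  ẍ = (ẋ'−ẋ)/dt = (-0.958372029−-1.008078164)/0.010432 = 4.764775
  θ̈ = (θ̇'−θ̇)/dt = (0.653583712−0.704725378)/0.010432 = -4.902384
  sinθ=0.243473, cosθ=0.969908
  F = (M+m)·ẍ + m·l·cosθ·θ̈ − m·l·sinθ·θ̇² = 10.140914 + -0.292693 − 0.007443 = 9.840778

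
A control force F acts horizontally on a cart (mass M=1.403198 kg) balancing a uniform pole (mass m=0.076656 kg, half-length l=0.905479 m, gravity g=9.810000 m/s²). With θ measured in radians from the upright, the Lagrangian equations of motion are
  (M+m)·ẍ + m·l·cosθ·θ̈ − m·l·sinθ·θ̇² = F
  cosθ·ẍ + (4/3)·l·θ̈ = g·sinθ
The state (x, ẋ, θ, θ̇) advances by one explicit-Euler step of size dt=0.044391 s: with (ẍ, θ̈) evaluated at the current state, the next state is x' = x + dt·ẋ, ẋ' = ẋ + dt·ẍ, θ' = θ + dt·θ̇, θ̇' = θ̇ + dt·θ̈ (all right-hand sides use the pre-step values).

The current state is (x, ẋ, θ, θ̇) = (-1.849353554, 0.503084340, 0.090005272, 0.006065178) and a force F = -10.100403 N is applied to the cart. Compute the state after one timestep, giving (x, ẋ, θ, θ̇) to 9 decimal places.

sinθ=0.089883800, cosθ=0.995952259
temp = (F + m·l·θ̇²·sinθ)/(M+m) = (-10.100403 + 0.000000230)/1.479854 = -6.825269770
θ̈ = (g·sinθ − cosθ·temp)/(l·(4/3 − m·cos²θ/(M+m))) = 6.615722285
ẍ = temp − m·l·θ̈·cosθ/(M+m) = -7.134314579
Euler: x'=-1.849353554+0.044391·0.503084340=-1.827021137, ẋ'=0.503084340+0.044391·-7.134314579=0.186384982
       θ'=0.090005272+0.044391·0.006065178=0.090274511, θ̇'=0.006065178+0.044391·6.615722285=0.299743706

(-1.827021137, 0.186384982, 0.090274511, 0.299743706)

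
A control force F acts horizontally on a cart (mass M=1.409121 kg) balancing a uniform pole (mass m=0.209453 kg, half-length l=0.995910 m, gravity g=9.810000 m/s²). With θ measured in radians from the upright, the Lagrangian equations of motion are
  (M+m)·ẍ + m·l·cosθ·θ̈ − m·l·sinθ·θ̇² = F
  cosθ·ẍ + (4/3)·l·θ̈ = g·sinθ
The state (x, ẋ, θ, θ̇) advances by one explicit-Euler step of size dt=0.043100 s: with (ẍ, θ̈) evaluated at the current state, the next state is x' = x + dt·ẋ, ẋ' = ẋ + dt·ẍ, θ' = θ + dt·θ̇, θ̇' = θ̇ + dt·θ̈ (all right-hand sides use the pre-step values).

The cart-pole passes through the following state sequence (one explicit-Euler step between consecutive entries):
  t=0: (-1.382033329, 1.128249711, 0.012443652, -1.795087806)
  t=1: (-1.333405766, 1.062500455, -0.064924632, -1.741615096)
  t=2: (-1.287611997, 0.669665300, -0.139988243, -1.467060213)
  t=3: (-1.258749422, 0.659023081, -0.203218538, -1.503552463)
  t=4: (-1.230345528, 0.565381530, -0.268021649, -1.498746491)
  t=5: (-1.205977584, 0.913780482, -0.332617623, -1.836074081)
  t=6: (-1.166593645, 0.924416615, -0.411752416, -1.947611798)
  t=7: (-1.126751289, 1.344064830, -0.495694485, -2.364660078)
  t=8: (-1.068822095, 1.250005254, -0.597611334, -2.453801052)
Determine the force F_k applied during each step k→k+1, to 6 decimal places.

step 0→1:
  ẍ = (ẋ'−ẋ)/dt = (1.062500455−1.128249711)/0.043100 = -1.525505
  θ̈ = (θ̇'−θ̇)/dt = (-1.741615096−-1.795087806)/0.043100 = 1.240666
  sinθ=0.012443, cosθ=0.999923
  F = (M+m)·ẍ + m·l·cosθ·θ̈ − m·l·sinθ·θ̇² = -2.469142 + 0.258778 − 0.008364 = -2.218728
step 1→2:
  ẍ = (ẋ'−ẋ)/dt = (0.669665300−1.062500455)/0.043100 = -9.114505
  θ̈ = (θ̇'−θ̇)/dt = (-1.467060213−-1.741615096)/0.043100 = 6.370183
  sinθ=-0.064879, cosθ=0.997893
  F = (M+m)·ẍ + m·l·cosθ·θ̈ − m·l·sinθ·θ̇² = -14.752500 + 1.325997 − -0.041050 = -13.385453
step 2→3:
  ẍ = (ẋ'−ẋ)/dt = (0.659023081−0.669665300)/0.043100 = -0.246919
  θ̈ = (θ̇'−θ̇)/dt = (-1.503552463−-1.467060213)/0.043100 = -0.846688
  sinθ=-0.139531, cosθ=0.990218
  F = (M+m)·ẍ + m·l·cosθ·θ̈ − m·l·sinθ·θ̇² = -0.399657 + -0.174888 − -0.062643 = -0.511902
step 3→4:
  ẍ = (ẋ'−ẋ)/dt = (0.565381530−0.659023081)/0.043100 = -2.172658
  θ̈ = (θ̇'−θ̇)/dt = (-1.498746491−-1.503552463)/0.043100 = 0.111507
  sinθ=-0.201823, cosθ=0.979422
  F = (M+m)·ẍ + m·l·cosθ·θ̈ − m·l·sinθ·θ̇² = -3.516607 + 0.022781 − -0.095173 = -3.398653
step 4→5:
  ẍ = (ẋ'−ẋ)/dt = (0.913780482−0.565381530)/0.043100 = 8.083502
  θ̈ = (θ̇'−θ̇)/dt = (-1.836074081−-1.498746491)/0.043100 = -7.826626
  sinθ=-0.264824, cosθ=0.964297
  F = (M+m)·ẍ + m·l·cosθ·θ̈ − m·l·sinθ·θ̇² = 13.083747 + -1.574316 − -0.124085 = 11.633516
step 5→6:
  ẍ = (ẋ'−ẋ)/dt = (0.924416615−0.913780482)/0.043100 = 0.246778
  θ̈ = (θ̇'−θ̇)/dt = (-1.947611798−-1.836074081)/0.043100 = -2.587882
  sinθ=-0.326518, cosθ=0.945191
  F = (M+m)·ẍ + m·l·cosθ·θ̈ − m·l·sinθ·θ̇² = 0.399429 + -0.510236 − -0.229612 = 0.118805
step 6→7:
  ẍ = (ẋ'−ẋ)/dt = (1.344064830−0.924416615)/0.043100 = 9.736618
  θ̈ = (θ̇'−θ̇)/dt = (-2.364660078−-1.947611798)/0.043100 = -9.676294
  sinθ=-0.400216, cosθ=0.916421
  F = (M+m)·ẍ + m·l·cosθ·θ̈ − m·l·sinθ·θ̇² = 15.759436 + -1.849740 − -0.316669 = 14.226365
step 7→8:
  ẍ = (ẋ'−ẋ)/dt = (1.250005254−1.344064830)/0.043100 = -2.182357
  θ̈ = (θ̇'−θ̇)/dt = (-2.453801052−-2.364660078)/0.043100 = -2.068236
  sinθ=-0.475643, cosθ=0.879639
  F = (M+m)·ẍ + m·l·cosθ·θ̈ − m·l·sinθ·θ̇² = -3.532306 + -0.379499 − -0.554785 = -3.357020

F_0 = -2.218728 N
F_1 = -13.385453 N
F_2 = -0.511902 N
F_3 = -3.398653 N
F_4 = 11.633516 N
F_5 = 0.118805 N
F_6 = 14.226365 N
F_7 = -3.357020 N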